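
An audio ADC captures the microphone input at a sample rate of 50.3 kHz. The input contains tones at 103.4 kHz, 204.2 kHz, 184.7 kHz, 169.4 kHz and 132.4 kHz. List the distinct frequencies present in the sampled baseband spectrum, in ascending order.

fs/2 = 25.15 kHz.
103.4 kHz mod fs = 2.8 kHz.
2.8 kHz ≤ fs/2 = 25.15 kHz, appears at 2.8 kHz.
204.2 kHz mod fs = 3 kHz.
3 kHz ≤ fs/2 = 25.15 kHz, appears at 3 kHz.
184.7 kHz mod fs = 33.8 kHz.
33.8 kHz > fs/2 = 25.15 kHz, folds to fs − 33.8 kHz = 16.5 kHz.
169.4 kHz mod fs = 18.5 kHz.
18.5 kHz ≤ fs/2 = 25.15 kHz, appears at 18.5 kHz.
132.4 kHz mod fs = 31.8 kHz.
31.8 kHz > fs/2 = 25.15 kHz, folds to fs − 31.8 kHz = 18.5 kHz.
Distinct values: {2.8 kHz, 3 kHz, 16.5 kHz, 18.5 kHz}.

2.8 kHz, 3 kHz, 16.5 kHz, 18.5 kHz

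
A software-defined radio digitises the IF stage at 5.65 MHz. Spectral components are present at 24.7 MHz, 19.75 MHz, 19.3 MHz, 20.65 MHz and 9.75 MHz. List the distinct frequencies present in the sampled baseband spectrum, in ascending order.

1.55 MHz, 1.95 MHz, 2.1 MHz, 2.35 MHz, 2.8 MHz

fs/2 = 2.825 MHz.
24.7 MHz mod fs = 2.1 MHz.
2.1 MHz ≤ fs/2 = 2.825 MHz, appears at 2.1 MHz.
19.75 MHz mod fs = 2.8 MHz.
2.8 MHz ≤ fs/2 = 2.825 MHz, appears at 2.8 MHz.
19.3 MHz mod fs = 2.35 MHz.
2.35 MHz ≤ fs/2 = 2.825 MHz, appears at 2.35 MHz.
20.65 MHz mod fs = 3.7 MHz.
3.7 MHz > fs/2 = 2.825 MHz, folds to fs − 3.7 MHz = 1.95 MHz.
9.75 MHz mod fs = 4.1 MHz.
4.1 MHz > fs/2 = 2.825 MHz, folds to fs − 4.1 MHz = 1.55 MHz.
Distinct values: {1.55 MHz, 1.95 MHz, 2.1 MHz, 2.35 MHz, 2.8 MHz}.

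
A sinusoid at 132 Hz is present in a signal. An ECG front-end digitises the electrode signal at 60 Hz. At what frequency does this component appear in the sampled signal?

132 Hz mod fs = 12 Hz.
12 Hz ≤ fs/2 = 30 Hz, appears at 12 Hz.

12 Hz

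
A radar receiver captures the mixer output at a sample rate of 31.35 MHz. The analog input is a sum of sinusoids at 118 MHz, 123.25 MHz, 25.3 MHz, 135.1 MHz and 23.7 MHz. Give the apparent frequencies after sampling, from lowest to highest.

fs/2 = 15.675 MHz.
118 MHz mod fs = 23.95 MHz.
23.95 MHz > fs/2 = 15.675 MHz, folds to fs − 23.95 MHz = 7.4 MHz.
123.25 MHz mod fs = 29.2 MHz.
29.2 MHz > fs/2 = 15.675 MHz, folds to fs − 29.2 MHz = 2.15 MHz.
25.3 MHz > fs/2 = 15.675 MHz, folds to fs − 25.3 MHz = 6.05 MHz.
135.1 MHz mod fs = 9.7 MHz.
9.7 MHz ≤ fs/2 = 15.675 MHz, appears at 9.7 MHz.
23.7 MHz > fs/2 = 15.675 MHz, folds to fs − 23.7 MHz = 7.65 MHz.
Distinct values: {2.15 MHz, 6.05 MHz, 7.4 MHz, 7.65 MHz, 9.7 MHz}.

2.15 MHz, 6.05 MHz, 7.4 MHz, 7.65 MHz, 9.7 MHz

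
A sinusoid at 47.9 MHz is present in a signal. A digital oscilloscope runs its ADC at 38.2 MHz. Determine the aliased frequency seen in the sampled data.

47.9 MHz mod fs = 9.7 MHz.
9.7 MHz ≤ fs/2 = 19.1 MHz, appears at 9.7 MHz.

9.7 MHz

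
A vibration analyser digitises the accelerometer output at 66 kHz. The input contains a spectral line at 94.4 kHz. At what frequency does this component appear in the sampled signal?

94.4 kHz mod fs = 28.4 kHz.
28.4 kHz ≤ fs/2 = 33 kHz, appears at 28.4 kHz.

28.4 kHz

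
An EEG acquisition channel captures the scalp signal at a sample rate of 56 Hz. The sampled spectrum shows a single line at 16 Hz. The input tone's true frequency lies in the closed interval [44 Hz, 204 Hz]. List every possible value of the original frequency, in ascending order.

72 Hz, 96 Hz, 128 Hz, 152 Hz, 184 Hz

Frequencies that alias to 16 Hz are k·fs ± 16 Hz for integer k ≥ 0.
k=0: 16 Hz.
k=1: 40 Hz, 72 Hz.
k=2: 96 Hz, 128 Hz.
k=3: 152 Hz, 184 Hz.
k=4: 208 Hz, 240 Hz.
Within [44 Hz, 204 Hz]: 72 Hz, 96 Hz, 128 Hz, 152 Hz, 184 Hz.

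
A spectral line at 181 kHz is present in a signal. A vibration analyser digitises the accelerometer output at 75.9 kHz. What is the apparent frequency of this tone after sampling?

181 kHz mod fs = 29.2 kHz.
29.2 kHz ≤ fs/2 = 37.95 kHz, appears at 29.2 kHz.

29.2 kHz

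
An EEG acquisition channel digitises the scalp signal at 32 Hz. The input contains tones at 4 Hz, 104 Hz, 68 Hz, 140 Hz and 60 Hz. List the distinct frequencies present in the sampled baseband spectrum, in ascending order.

4 Hz, 8 Hz, 12 Hz

fs/2 = 16 Hz.
4 Hz ≤ fs/2 = 16 Hz, passes unchanged.
104 Hz mod fs = 8 Hz.
8 Hz ≤ fs/2 = 16 Hz, appears at 8 Hz.
68 Hz mod fs = 4 Hz.
4 Hz ≤ fs/2 = 16 Hz, appears at 4 Hz.
140 Hz mod fs = 12 Hz.
12 Hz ≤ fs/2 = 16 Hz, appears at 12 Hz.
60 Hz mod fs = 28 Hz.
28 Hz > fs/2 = 16 Hz, folds to fs − 28 Hz = 4 Hz.
Distinct values: {4 Hz, 8 Hz, 12 Hz}.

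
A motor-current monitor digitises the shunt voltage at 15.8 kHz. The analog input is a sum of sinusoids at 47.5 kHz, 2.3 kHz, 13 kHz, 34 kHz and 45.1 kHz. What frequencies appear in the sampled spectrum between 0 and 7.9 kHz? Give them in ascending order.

fs/2 = 7.9 kHz.
47.5 kHz mod fs = 0.1 kHz.
0.1 kHz ≤ fs/2 = 7.9 kHz, appears at 0.1 kHz.
2.3 kHz ≤ fs/2 = 7.9 kHz, passes unchanged.
13 kHz > fs/2 = 7.9 kHz, folds to fs − 13 kHz = 2.8 kHz.
34 kHz mod fs = 2.4 kHz.
2.4 kHz ≤ fs/2 = 7.9 kHz, appears at 2.4 kHz.
45.1 kHz mod fs = 13.5 kHz.
13.5 kHz > fs/2 = 7.9 kHz, folds to fs − 13.5 kHz = 2.3 kHz.
Distinct values: {0.1 kHz, 2.3 kHz, 2.4 kHz, 2.8 kHz}.

0.1 kHz, 2.3 kHz, 2.4 kHz, 2.8 kHz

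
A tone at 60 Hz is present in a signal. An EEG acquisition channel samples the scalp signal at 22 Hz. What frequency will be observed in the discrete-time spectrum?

6 Hz

60 Hz mod fs = 16 Hz.
16 Hz > fs/2 = 11 Hz, folds to fs − 16 Hz = 6 Hz.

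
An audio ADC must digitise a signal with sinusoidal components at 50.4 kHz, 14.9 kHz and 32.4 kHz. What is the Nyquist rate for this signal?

100.8 kHz

Highest-frequency component: 50.4 kHz.
Nyquist rate = 2 × 50.4 kHz = 100.8 kHz.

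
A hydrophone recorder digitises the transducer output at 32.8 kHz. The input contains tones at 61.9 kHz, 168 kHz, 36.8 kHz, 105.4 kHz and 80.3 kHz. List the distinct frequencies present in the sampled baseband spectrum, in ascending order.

fs/2 = 16.4 kHz.
61.9 kHz mod fs = 29.1 kHz.
29.1 kHz > fs/2 = 16.4 kHz, folds to fs − 29.1 kHz = 3.7 kHz.
168 kHz mod fs = 4 kHz.
4 kHz ≤ fs/2 = 16.4 kHz, appears at 4 kHz.
36.8 kHz mod fs = 4 kHz.
4 kHz ≤ fs/2 = 16.4 kHz, appears at 4 kHz.
105.4 kHz mod fs = 7 kHz.
7 kHz ≤ fs/2 = 16.4 kHz, appears at 7 kHz.
80.3 kHz mod fs = 14.7 kHz.
14.7 kHz ≤ fs/2 = 16.4 kHz, appears at 14.7 kHz.
Distinct values: {3.7 kHz, 4 kHz, 7 kHz, 14.7 kHz}.

3.7 kHz, 4 kHz, 7 kHz, 14.7 kHz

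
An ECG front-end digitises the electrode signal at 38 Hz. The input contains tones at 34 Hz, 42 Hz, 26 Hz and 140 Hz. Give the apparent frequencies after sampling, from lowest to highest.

fs/2 = 19 Hz.
34 Hz > fs/2 = 19 Hz, folds to fs − 34 Hz = 4 Hz.
42 Hz mod fs = 4 Hz.
4 Hz ≤ fs/2 = 19 Hz, appears at 4 Hz.
26 Hz > fs/2 = 19 Hz, folds to fs − 26 Hz = 12 Hz.
140 Hz mod fs = 26 Hz.
26 Hz > fs/2 = 19 Hz, folds to fs − 26 Hz = 12 Hz.
Distinct values: {4 Hz, 12 Hz}.

4 Hz, 12 Hz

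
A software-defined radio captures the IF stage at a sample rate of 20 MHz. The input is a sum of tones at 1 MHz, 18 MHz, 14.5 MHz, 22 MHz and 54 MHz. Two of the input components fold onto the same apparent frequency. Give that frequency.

2 MHz

fs/2 = 10 MHz.
1 MHz ≤ fs/2 = 10 MHz, passes unchanged.
18 MHz > fs/2 = 10 MHz, folds to fs − 18 MHz = 2 MHz.
14.5 MHz > fs/2 = 10 MHz, folds to fs − 14.5 MHz = 5.5 MHz.
22 MHz mod fs = 2 MHz.
2 MHz ≤ fs/2 = 10 MHz, appears at 2 MHz.
54 MHz mod fs = 14 MHz.
14 MHz > fs/2 = 10 MHz, folds to fs − 14 MHz = 6 MHz.
18 MHz and 22 MHz both map to 2 MHz.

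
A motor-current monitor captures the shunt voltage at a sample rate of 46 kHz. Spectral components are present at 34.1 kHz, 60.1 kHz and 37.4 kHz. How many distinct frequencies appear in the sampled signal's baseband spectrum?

3

fs/2 = 23 kHz.
34.1 kHz > fs/2 = 23 kHz, folds to fs − 34.1 kHz = 11.9 kHz.
60.1 kHz mod fs = 14.1 kHz.
14.1 kHz ≤ fs/2 = 23 kHz, appears at 14.1 kHz.
37.4 kHz > fs/2 = 23 kHz, folds to fs − 37.4 kHz = 8.6 kHz.
Distinct values: {8.6 kHz, 11.9 kHz, 14.1 kHz} → 3.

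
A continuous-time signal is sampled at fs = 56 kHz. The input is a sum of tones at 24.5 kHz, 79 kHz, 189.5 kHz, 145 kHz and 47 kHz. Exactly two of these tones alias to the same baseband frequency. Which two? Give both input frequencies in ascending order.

fs/2 = 28 kHz.
24.5 kHz ≤ fs/2 = 28 kHz, passes unchanged.
79 kHz mod fs = 23 kHz.
23 kHz ≤ fs/2 = 28 kHz, appears at 23 kHz.
189.5 kHz mod fs = 21.5 kHz.
21.5 kHz ≤ fs/2 = 28 kHz, appears at 21.5 kHz.
145 kHz mod fs = 33 kHz.
33 kHz > fs/2 = 28 kHz, folds to fs − 33 kHz = 23 kHz.
47 kHz > fs/2 = 28 kHz, folds to fs − 47 kHz = 9 kHz.
79 kHz and 145 kHz both map to 23 kHz.

79 kHz, 145 kHz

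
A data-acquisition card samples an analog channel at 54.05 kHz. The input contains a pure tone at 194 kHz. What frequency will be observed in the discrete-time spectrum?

194 kHz mod fs = 31.85 kHz.
31.85 kHz > fs/2 = 27.025 kHz, folds to fs − 31.85 kHz = 22.2 kHz.

22.2 kHz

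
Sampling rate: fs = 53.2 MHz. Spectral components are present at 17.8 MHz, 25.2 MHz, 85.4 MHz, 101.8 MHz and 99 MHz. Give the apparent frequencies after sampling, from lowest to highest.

fs/2 = 26.6 MHz.
17.8 MHz ≤ fs/2 = 26.6 MHz, passes unchanged.
25.2 MHz ≤ fs/2 = 26.6 MHz, passes unchanged.
85.4 MHz mod fs = 32.2 MHz.
32.2 MHz > fs/2 = 26.6 MHz, folds to fs − 32.2 MHz = 21 MHz.
101.8 MHz mod fs = 48.6 MHz.
48.6 MHz > fs/2 = 26.6 MHz, folds to fs − 48.6 MHz = 4.6 MHz.
99 MHz mod fs = 45.8 MHz.
45.8 MHz > fs/2 = 26.6 MHz, folds to fs − 45.8 MHz = 7.4 MHz.
Distinct values: {4.6 MHz, 7.4 MHz, 17.8 MHz, 21 MHz, 25.2 MHz}.

4.6 MHz, 7.4 MHz, 17.8 MHz, 21 MHz, 25.2 MHz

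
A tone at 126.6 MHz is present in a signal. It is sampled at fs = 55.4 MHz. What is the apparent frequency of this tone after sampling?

126.6 MHz mod fs = 15.8 MHz.
15.8 MHz ≤ fs/2 = 27.7 MHz, appears at 15.8 MHz.

15.8 MHz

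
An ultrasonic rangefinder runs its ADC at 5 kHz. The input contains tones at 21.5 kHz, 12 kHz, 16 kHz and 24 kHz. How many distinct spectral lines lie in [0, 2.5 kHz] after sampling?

3

fs/2 = 2.5 kHz.
21.5 kHz mod fs = 1.5 kHz.
1.5 kHz ≤ fs/2 = 2.5 kHz, appears at 1.5 kHz.
12 kHz mod fs = 2 kHz.
2 kHz ≤ fs/2 = 2.5 kHz, appears at 2 kHz.
16 kHz mod fs = 1 kHz.
1 kHz ≤ fs/2 = 2.5 kHz, appears at 1 kHz.
24 kHz mod fs = 4 kHz.
4 kHz > fs/2 = 2.5 kHz, folds to fs − 4 kHz = 1 kHz.
Distinct values: {1 kHz, 1.5 kHz, 2 kHz} → 3.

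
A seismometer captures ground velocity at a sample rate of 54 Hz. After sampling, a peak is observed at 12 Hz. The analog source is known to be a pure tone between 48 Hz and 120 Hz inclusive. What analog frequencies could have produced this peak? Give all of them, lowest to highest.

Frequencies that alias to 12 Hz are k·fs ± 12 Hz for integer k ≥ 0.
k=0: 12 Hz.
k=1: 42 Hz, 66 Hz.
k=2: 96 Hz, 120 Hz.
k=3: 150 Hz, 174 Hz.
Within [48 Hz, 120 Hz]: 66 Hz, 96 Hz, 120 Hz.

66 Hz, 96 Hz, 120 Hz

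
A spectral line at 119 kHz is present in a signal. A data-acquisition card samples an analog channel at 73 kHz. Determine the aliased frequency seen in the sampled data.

27 kHz

119 kHz mod fs = 46 kHz.
46 kHz > fs/2 = 36.5 kHz, folds to fs − 46 kHz = 27 kHz.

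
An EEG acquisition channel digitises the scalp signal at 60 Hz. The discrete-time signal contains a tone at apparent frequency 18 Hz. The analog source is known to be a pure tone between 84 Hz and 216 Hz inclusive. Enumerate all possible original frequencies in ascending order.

102 Hz, 138 Hz, 162 Hz, 198 Hz

Frequencies that alias to 18 Hz are k·fs ± 18 Hz for integer k ≥ 0.
k=0: 18 Hz.
k=1: 42 Hz, 78 Hz.
k=2: 102 Hz, 138 Hz.
k=3: 162 Hz, 198 Hz.
k=4: 222 Hz, 258 Hz.
Within [84 Hz, 216 Hz]: 102 Hz, 138 Hz, 162 Hz, 198 Hz.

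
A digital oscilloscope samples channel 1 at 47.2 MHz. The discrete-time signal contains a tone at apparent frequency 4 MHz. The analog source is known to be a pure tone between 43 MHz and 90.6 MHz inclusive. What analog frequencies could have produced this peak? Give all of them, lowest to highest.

Frequencies that alias to 4 MHz are k·fs ± 4 MHz for integer k ≥ 0.
k=0: 4 MHz.
k=1: 43.2 MHz, 51.2 MHz.
k=2: 90.4 MHz, 98.4 MHz.
k=3: 137.6 MHz, 145.6 MHz.
Within [43 MHz, 90.6 MHz]: 43.2 MHz, 51.2 MHz, 90.4 MHz.

43.2 MHz, 51.2 MHz, 90.4 MHz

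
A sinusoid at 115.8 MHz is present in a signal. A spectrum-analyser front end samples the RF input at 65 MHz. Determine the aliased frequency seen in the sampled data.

14.2 MHz

115.8 MHz mod fs = 50.8 MHz.
50.8 MHz > fs/2 = 32.5 MHz, folds to fs − 50.8 MHz = 14.2 MHz.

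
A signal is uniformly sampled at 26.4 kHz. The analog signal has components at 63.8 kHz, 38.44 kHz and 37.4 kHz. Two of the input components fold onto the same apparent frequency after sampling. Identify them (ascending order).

37.4 kHz, 63.8 kHz

fs/2 = 13.2 kHz.
63.8 kHz mod fs = 11 kHz.
11 kHz ≤ fs/2 = 13.2 kHz, appears at 11 kHz.
38.44 kHz mod fs = 12.04 kHz.
12.04 kHz ≤ fs/2 = 13.2 kHz, appears at 12.04 kHz.
37.4 kHz mod fs = 11 kHz.
11 kHz ≤ fs/2 = 13.2 kHz, appears at 11 kHz.
37.4 kHz and 63.8 kHz both map to 11 kHz.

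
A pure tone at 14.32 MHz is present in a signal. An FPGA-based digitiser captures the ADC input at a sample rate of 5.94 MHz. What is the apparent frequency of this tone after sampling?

14.32 MHz mod fs = 2.44 MHz.
2.44 MHz ≤ fs/2 = 2.97 MHz, appears at 2.44 MHz.

2.44 MHz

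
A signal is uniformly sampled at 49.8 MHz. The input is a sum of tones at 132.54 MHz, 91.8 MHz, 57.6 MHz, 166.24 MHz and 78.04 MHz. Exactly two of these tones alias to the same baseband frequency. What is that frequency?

7.8 MHz

fs/2 = 24.9 MHz.
132.54 MHz mod fs = 32.94 MHz.
32.94 MHz > fs/2 = 24.9 MHz, folds to fs − 32.94 MHz = 16.86 MHz.
91.8 MHz mod fs = 42 MHz.
42 MHz > fs/2 = 24.9 MHz, folds to fs − 42 MHz = 7.8 MHz.
57.6 MHz mod fs = 7.8 MHz.
7.8 MHz ≤ fs/2 = 24.9 MHz, appears at 7.8 MHz.
166.24 MHz mod fs = 16.84 MHz.
16.84 MHz ≤ fs/2 = 24.9 MHz, appears at 16.84 MHz.
78.04 MHz mod fs = 28.24 MHz.
28.24 MHz > fs/2 = 24.9 MHz, folds to fs − 28.24 MHz = 21.56 MHz.
57.6 MHz and 91.8 MHz both map to 7.8 MHz.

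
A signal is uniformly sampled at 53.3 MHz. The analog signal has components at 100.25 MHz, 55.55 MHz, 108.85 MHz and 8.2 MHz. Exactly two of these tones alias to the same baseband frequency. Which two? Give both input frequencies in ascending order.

55.55 MHz, 108.85 MHz

fs/2 = 26.65 MHz.
100.25 MHz mod fs = 46.95 MHz.
46.95 MHz > fs/2 = 26.65 MHz, folds to fs − 46.95 MHz = 6.35 MHz.
55.55 MHz mod fs = 2.25 MHz.
2.25 MHz ≤ fs/2 = 26.65 MHz, appears at 2.25 MHz.
108.85 MHz mod fs = 2.25 MHz.
2.25 MHz ≤ fs/2 = 26.65 MHz, appears at 2.25 MHz.
8.2 MHz ≤ fs/2 = 26.65 MHz, passes unchanged.
55.55 MHz and 108.85 MHz both map to 2.25 MHz.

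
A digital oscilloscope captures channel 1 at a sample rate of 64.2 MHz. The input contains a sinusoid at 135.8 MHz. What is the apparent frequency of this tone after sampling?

7.4 MHz

135.8 MHz mod fs = 7.4 MHz.
7.4 MHz ≤ fs/2 = 32.1 MHz, appears at 7.4 MHz.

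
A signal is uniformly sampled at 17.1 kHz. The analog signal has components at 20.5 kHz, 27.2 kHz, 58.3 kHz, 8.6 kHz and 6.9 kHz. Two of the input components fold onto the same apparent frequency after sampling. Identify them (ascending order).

27.2 kHz, 58.3 kHz

fs/2 = 8.55 kHz.
20.5 kHz mod fs = 3.4 kHz.
3.4 kHz ≤ fs/2 = 8.55 kHz, appears at 3.4 kHz.
27.2 kHz mod fs = 10.1 kHz.
10.1 kHz > fs/2 = 8.55 kHz, folds to fs − 10.1 kHz = 7 kHz.
58.3 kHz mod fs = 7 kHz.
7 kHz ≤ fs/2 = 8.55 kHz, appears at 7 kHz.
8.6 kHz > fs/2 = 8.55 kHz, folds to fs − 8.6 kHz = 8.5 kHz.
6.9 kHz ≤ fs/2 = 8.55 kHz, passes unchanged.
27.2 kHz and 58.3 kHz both map to 7 kHz.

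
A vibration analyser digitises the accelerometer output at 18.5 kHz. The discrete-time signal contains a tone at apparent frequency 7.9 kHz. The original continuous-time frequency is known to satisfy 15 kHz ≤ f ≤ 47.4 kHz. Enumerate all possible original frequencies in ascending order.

Frequencies that alias to 7.9 kHz are k·fs ± 7.9 kHz for integer k ≥ 0.
k=0: 7.9 kHz.
k=1: 10.6 kHz, 26.4 kHz.
k=2: 29.1 kHz, 44.9 kHz.
k=3: 47.6 kHz, 63.4 kHz.
Within [15 kHz, 47.4 kHz]: 26.4 kHz, 29.1 kHz, 44.9 kHz.

26.4 kHz, 29.1 kHz, 44.9 kHz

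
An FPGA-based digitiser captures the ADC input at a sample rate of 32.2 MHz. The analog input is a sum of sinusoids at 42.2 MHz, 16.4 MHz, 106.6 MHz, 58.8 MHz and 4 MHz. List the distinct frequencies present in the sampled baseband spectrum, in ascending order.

4 MHz, 5.6 MHz, 10 MHz, 15.8 MHz

fs/2 = 16.1 MHz.
42.2 MHz mod fs = 10 MHz.
10 MHz ≤ fs/2 = 16.1 MHz, appears at 10 MHz.
16.4 MHz > fs/2 = 16.1 MHz, folds to fs − 16.4 MHz = 15.8 MHz.
106.6 MHz mod fs = 10 MHz.
10 MHz ≤ fs/2 = 16.1 MHz, appears at 10 MHz.
58.8 MHz mod fs = 26.6 MHz.
26.6 MHz > fs/2 = 16.1 MHz, folds to fs − 26.6 MHz = 5.6 MHz.
4 MHz ≤ fs/2 = 16.1 MHz, passes unchanged.
Distinct values: {4 MHz, 5.6 MHz, 10 MHz, 15.8 MHz}.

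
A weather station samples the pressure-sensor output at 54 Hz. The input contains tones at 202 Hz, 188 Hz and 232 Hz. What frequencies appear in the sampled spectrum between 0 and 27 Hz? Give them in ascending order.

14 Hz, 16 Hz, 26 Hz

fs/2 = 27 Hz.
202 Hz mod fs = 40 Hz.
40 Hz > fs/2 = 27 Hz, folds to fs − 40 Hz = 14 Hz.
188 Hz mod fs = 26 Hz.
26 Hz ≤ fs/2 = 27 Hz, appears at 26 Hz.
232 Hz mod fs = 16 Hz.
16 Hz ≤ fs/2 = 27 Hz, appears at 16 Hz.
Distinct values: {14 Hz, 16 Hz, 26 Hz}.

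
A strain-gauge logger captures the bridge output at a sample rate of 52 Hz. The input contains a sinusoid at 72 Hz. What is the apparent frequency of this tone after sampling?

72 Hz mod fs = 20 Hz.
20 Hz ≤ fs/2 = 26 Hz, appears at 20 Hz.

20 Hz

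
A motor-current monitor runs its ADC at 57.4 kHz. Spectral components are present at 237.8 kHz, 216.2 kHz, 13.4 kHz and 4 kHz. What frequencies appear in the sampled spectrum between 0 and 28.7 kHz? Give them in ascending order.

fs/2 = 28.7 kHz.
237.8 kHz mod fs = 8.2 kHz.
8.2 kHz ≤ fs/2 = 28.7 kHz, appears at 8.2 kHz.
216.2 kHz mod fs = 44 kHz.
44 kHz > fs/2 = 28.7 kHz, folds to fs − 44 kHz = 13.4 kHz.
13.4 kHz ≤ fs/2 = 28.7 kHz, passes unchanged.
4 kHz ≤ fs/2 = 28.7 kHz, passes unchanged.
Distinct values: {4 kHz, 8.2 kHz, 13.4 kHz}.

4 kHz, 8.2 kHz, 13.4 kHz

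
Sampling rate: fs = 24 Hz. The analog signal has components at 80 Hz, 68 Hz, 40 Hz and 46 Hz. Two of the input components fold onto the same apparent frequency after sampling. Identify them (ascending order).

40 Hz, 80 Hz

fs/2 = 12 Hz.
80 Hz mod fs = 8 Hz.
8 Hz ≤ fs/2 = 12 Hz, appears at 8 Hz.
68 Hz mod fs = 20 Hz.
20 Hz > fs/2 = 12 Hz, folds to fs − 20 Hz = 4 Hz.
40 Hz mod fs = 16 Hz.
16 Hz > fs/2 = 12 Hz, folds to fs − 16 Hz = 8 Hz.
46 Hz mod fs = 22 Hz.
22 Hz > fs/2 = 12 Hz, folds to fs − 22 Hz = 2 Hz.
40 Hz and 80 Hz both map to 8 Hz.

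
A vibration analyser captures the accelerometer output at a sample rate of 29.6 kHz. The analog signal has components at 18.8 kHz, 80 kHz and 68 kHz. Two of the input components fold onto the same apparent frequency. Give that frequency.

fs/2 = 14.8 kHz.
18.8 kHz > fs/2 = 14.8 kHz, folds to fs − 18.8 kHz = 10.8 kHz.
80 kHz mod fs = 20.8 kHz.
20.8 kHz > fs/2 = 14.8 kHz, folds to fs − 20.8 kHz = 8.8 kHz.
68 kHz mod fs = 8.8 kHz.
8.8 kHz ≤ fs/2 = 14.8 kHz, appears at 8.8 kHz.
68 kHz and 80 kHz both map to 8.8 kHz.

8.8 kHz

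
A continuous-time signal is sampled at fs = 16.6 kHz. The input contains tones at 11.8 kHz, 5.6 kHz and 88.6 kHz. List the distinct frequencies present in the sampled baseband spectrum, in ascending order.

4.8 kHz, 5.6 kHz

fs/2 = 8.3 kHz.
11.8 kHz > fs/2 = 8.3 kHz, folds to fs − 11.8 kHz = 4.8 kHz.
5.6 kHz ≤ fs/2 = 8.3 kHz, passes unchanged.
88.6 kHz mod fs = 5.6 kHz.
5.6 kHz ≤ fs/2 = 8.3 kHz, appears at 5.6 kHz.
Distinct values: {4.8 kHz, 5.6 kHz}.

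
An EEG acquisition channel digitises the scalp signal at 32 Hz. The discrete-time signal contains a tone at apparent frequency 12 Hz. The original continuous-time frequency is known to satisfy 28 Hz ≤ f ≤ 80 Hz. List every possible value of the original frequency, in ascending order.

44 Hz, 52 Hz, 76 Hz

Frequencies that alias to 12 Hz are k·fs ± 12 Hz for integer k ≥ 0.
k=0: 12 Hz.
k=1: 20 Hz, 44 Hz.
k=2: 52 Hz, 76 Hz.
k=3: 84 Hz, 108 Hz.
Within [28 Hz, 80 Hz]: 44 Hz, 52 Hz, 76 Hz.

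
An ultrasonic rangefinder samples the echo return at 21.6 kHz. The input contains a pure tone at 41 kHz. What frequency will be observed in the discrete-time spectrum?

41 kHz mod fs = 19.4 kHz.
19.4 kHz > fs/2 = 10.8 kHz, folds to fs − 19.4 kHz = 2.2 kHz.

2.2 kHz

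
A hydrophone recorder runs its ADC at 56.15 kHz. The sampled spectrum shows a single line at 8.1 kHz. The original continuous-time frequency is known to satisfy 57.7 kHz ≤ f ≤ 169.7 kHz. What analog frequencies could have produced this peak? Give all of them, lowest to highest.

64.25 kHz, 104.2 kHz, 120.4 kHz, 160.35 kHz

Frequencies that alias to 8.1 kHz are k·fs ± 8.1 kHz for integer k ≥ 0.
k=0: 8.1 kHz.
k=1: 48.05 kHz, 64.25 kHz.
k=2: 104.2 kHz, 120.4 kHz.
k=3: 160.35 kHz, 176.55 kHz.
k=4: 216.5 kHz, 232.7 kHz.
Within [57.7 kHz, 169.7 kHz]: 64.25 kHz, 104.2 kHz, 120.4 kHz, 160.35 kHz.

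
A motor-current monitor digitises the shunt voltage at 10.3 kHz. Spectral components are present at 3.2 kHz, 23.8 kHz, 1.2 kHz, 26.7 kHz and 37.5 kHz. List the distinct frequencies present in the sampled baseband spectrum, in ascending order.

1.2 kHz, 3.2 kHz, 3.7 kHz, 4.2 kHz

fs/2 = 5.15 kHz.
3.2 kHz ≤ fs/2 = 5.15 kHz, passes unchanged.
23.8 kHz mod fs = 3.2 kHz.
3.2 kHz ≤ fs/2 = 5.15 kHz, appears at 3.2 kHz.
1.2 kHz ≤ fs/2 = 5.15 kHz, passes unchanged.
26.7 kHz mod fs = 6.1 kHz.
6.1 kHz > fs/2 = 5.15 kHz, folds to fs − 6.1 kHz = 4.2 kHz.
37.5 kHz mod fs = 6.6 kHz.
6.6 kHz > fs/2 = 5.15 kHz, folds to fs − 6.6 kHz = 3.7 kHz.
Distinct values: {1.2 kHz, 3.2 kHz, 3.7 kHz, 4.2 kHz}.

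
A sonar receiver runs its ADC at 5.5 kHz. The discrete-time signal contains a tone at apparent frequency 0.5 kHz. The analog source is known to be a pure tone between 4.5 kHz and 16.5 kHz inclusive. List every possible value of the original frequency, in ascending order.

Frequencies that alias to 0.5 kHz are k·fs ± 0.5 kHz for integer k ≥ 0.
k=0: 0.5 kHz.
k=1: 5 kHz, 6 kHz.
k=2: 10.5 kHz, 11.5 kHz.
k=3: 16 kHz, 17 kHz.
k=4: 21.5 kHz, 22.5 kHz.
Within [4.5 kHz, 16.5 kHz]: 5 kHz, 6 kHz, 10.5 kHz, 11.5 kHz, 16 kHz.

5 kHz, 6 kHz, 10.5 kHz, 11.5 kHz, 16 kHz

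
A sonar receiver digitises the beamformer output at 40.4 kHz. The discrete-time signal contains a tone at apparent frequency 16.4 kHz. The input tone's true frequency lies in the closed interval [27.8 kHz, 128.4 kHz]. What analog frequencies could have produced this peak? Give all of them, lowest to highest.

56.8 kHz, 64.4 kHz, 97.2 kHz, 104.8 kHz

Frequencies that alias to 16.4 kHz are k·fs ± 16.4 kHz for integer k ≥ 0.
k=0: 16.4 kHz.
k=1: 24 kHz, 56.8 kHz.
k=2: 64.4 kHz, 97.2 kHz.
k=3: 104.8 kHz, 137.6 kHz.
k=4: 145.2 kHz, 178 kHz.
Within [27.8 kHz, 128.4 kHz]: 56.8 kHz, 64.4 kHz, 97.2 kHz, 104.8 kHz.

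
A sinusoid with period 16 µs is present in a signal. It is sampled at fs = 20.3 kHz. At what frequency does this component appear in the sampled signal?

1.6 kHz

T = 16 µs → f = 1/T = 62.5 kHz.
62.5 kHz mod fs = 1.6 kHz.
1.6 kHz ≤ fs/2 = 10.15 kHz, appears at 1.6 kHz.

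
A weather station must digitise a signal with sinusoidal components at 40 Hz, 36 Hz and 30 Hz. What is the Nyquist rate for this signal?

Highest-frequency component: 40 Hz.
Nyquist rate = 2 × 40 Hz = 80 Hz.

80 Hz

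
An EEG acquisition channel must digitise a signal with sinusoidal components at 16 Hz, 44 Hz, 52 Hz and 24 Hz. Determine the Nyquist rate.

Highest-frequency component: 52 Hz.
Nyquist rate = 2 × 52 Hz = 104 Hz.

104 Hz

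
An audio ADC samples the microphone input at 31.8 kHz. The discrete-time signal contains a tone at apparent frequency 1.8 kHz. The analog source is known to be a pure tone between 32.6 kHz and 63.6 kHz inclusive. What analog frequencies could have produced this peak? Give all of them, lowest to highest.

Frequencies that alias to 1.8 kHz are k·fs ± 1.8 kHz for integer k ≥ 0.
k=0: 1.8 kHz.
k=1: 30 kHz, 33.6 kHz.
k=2: 61.8 kHz, 65.4 kHz.
k=3: 93.6 kHz, 97.2 kHz.
Within [32.6 kHz, 63.6 kHz]: 33.6 kHz, 61.8 kHz.

33.6 kHz, 61.8 kHz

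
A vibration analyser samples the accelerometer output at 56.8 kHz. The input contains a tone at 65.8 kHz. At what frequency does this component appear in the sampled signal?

65.8 kHz mod fs = 9 kHz.
9 kHz ≤ fs/2 = 28.4 kHz, appears at 9 kHz.

9 kHz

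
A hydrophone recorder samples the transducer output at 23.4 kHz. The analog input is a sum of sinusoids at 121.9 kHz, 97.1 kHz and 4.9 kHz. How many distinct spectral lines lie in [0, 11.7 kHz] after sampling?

2

fs/2 = 11.7 kHz.
121.9 kHz mod fs = 4.9 kHz.
4.9 kHz ≤ fs/2 = 11.7 kHz, appears at 4.9 kHz.
97.1 kHz mod fs = 3.5 kHz.
3.5 kHz ≤ fs/2 = 11.7 kHz, appears at 3.5 kHz.
4.9 kHz ≤ fs/2 = 11.7 kHz, passes unchanged.
Distinct values: {3.5 kHz, 4.9 kHz} → 2.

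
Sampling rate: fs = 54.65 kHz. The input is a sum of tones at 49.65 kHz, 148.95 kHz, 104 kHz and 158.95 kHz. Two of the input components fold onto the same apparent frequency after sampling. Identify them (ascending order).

49.65 kHz, 158.95 kHz

fs/2 = 27.325 kHz.
49.65 kHz > fs/2 = 27.325 kHz, folds to fs − 49.65 kHz = 5 kHz.
148.95 kHz mod fs = 39.65 kHz.
39.65 kHz > fs/2 = 27.325 kHz, folds to fs − 39.65 kHz = 15 kHz.
104 kHz mod fs = 49.35 kHz.
49.35 kHz > fs/2 = 27.325 kHz, folds to fs − 49.35 kHz = 5.3 kHz.
158.95 kHz mod fs = 49.65 kHz.
49.65 kHz > fs/2 = 27.325 kHz, folds to fs − 49.65 kHz = 5 kHz.
49.65 kHz and 158.95 kHz both map to 5 kHz.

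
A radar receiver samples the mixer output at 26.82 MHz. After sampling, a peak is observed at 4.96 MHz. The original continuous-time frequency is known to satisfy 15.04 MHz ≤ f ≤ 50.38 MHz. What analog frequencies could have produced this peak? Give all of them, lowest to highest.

Frequencies that alias to 4.96 MHz are k·fs ± 4.96 MHz for integer k ≥ 0.
k=0: 4.96 MHz.
k=1: 21.86 MHz, 31.78 MHz.
k=2: 48.68 MHz, 58.6 MHz.
k=3: 75.5 MHz, 85.42 MHz.
Within [15.04 MHz, 50.38 MHz]: 21.86 MHz, 31.78 MHz, 48.68 MHz.

21.86 MHz, 31.78 MHz, 48.68 MHz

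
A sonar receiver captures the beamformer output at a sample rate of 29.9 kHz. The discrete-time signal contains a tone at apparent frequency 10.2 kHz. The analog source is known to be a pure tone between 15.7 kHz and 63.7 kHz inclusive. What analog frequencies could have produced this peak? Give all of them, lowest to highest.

19.7 kHz, 40.1 kHz, 49.6 kHz

Frequencies that alias to 10.2 kHz are k·fs ± 10.2 kHz for integer k ≥ 0.
k=0: 10.2 kHz.
k=1: 19.7 kHz, 40.1 kHz.
k=2: 49.6 kHz, 70 kHz.
k=3: 79.5 kHz, 99.9 kHz.
Within [15.7 kHz, 63.7 kHz]: 19.7 kHz, 40.1 kHz, 49.6 kHz.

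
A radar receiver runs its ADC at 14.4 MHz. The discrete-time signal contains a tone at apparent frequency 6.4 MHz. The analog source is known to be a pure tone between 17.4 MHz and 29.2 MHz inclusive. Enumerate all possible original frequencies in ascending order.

20.8 MHz, 22.4 MHz

Frequencies that alias to 6.4 MHz are k·fs ± 6.4 MHz for integer k ≥ 0.
k=0: 6.4 MHz.
k=1: 8 MHz, 20.8 MHz.
k=2: 22.4 MHz, 35.2 MHz.
k=3: 36.8 MHz, 49.6 MHz.
Within [17.4 MHz, 29.2 MHz]: 20.8 MHz, 22.4 MHz.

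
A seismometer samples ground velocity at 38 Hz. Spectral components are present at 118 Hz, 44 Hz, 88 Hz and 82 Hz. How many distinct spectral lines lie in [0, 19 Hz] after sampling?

fs/2 = 19 Hz.
118 Hz mod fs = 4 Hz.
4 Hz ≤ fs/2 = 19 Hz, appears at 4 Hz.
44 Hz mod fs = 6 Hz.
6 Hz ≤ fs/2 = 19 Hz, appears at 6 Hz.
88 Hz mod fs = 12 Hz.
12 Hz ≤ fs/2 = 19 Hz, appears at 12 Hz.
82 Hz mod fs = 6 Hz.
6 Hz ≤ fs/2 = 19 Hz, appears at 6 Hz.
Distinct values: {4 Hz, 6 Hz, 12 Hz} → 3.

3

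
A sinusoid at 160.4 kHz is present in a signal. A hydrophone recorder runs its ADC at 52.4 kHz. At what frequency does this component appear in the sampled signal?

160.4 kHz mod fs = 3.2 kHz.
3.2 kHz ≤ fs/2 = 26.2 kHz, appears at 3.2 kHz.

3.2 kHz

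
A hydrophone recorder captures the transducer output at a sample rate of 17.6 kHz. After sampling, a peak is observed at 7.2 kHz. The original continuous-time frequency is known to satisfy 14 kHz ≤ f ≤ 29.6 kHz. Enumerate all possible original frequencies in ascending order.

Frequencies that alias to 7.2 kHz are k·fs ± 7.2 kHz for integer k ≥ 0.
k=0: 7.2 kHz.
k=1: 10.4 kHz, 24.8 kHz.
k=2: 28 kHz, 42.4 kHz.
k=3: 45.6 kHz, 60 kHz.
Within [14 kHz, 29.6 kHz]: 24.8 kHz, 28 kHz.

24.8 kHz, 28 kHz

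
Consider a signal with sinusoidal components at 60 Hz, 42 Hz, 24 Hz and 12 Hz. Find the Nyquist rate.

120 Hz

Highest-frequency component: 60 Hz.
Nyquist rate = 2 × 60 Hz = 120 Hz.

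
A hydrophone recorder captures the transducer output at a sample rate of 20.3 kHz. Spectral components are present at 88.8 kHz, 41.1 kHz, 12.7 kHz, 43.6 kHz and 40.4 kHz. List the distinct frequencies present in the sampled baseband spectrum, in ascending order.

0.2 kHz, 0.5 kHz, 3 kHz, 7.6 kHz

fs/2 = 10.15 kHz.
88.8 kHz mod fs = 7.6 kHz.
7.6 kHz ≤ fs/2 = 10.15 kHz, appears at 7.6 kHz.
41.1 kHz mod fs = 0.5 kHz.
0.5 kHz ≤ fs/2 = 10.15 kHz, appears at 0.5 kHz.
12.7 kHz > fs/2 = 10.15 kHz, folds to fs − 12.7 kHz = 7.6 kHz.
43.6 kHz mod fs = 3 kHz.
3 kHz ≤ fs/2 = 10.15 kHz, appears at 3 kHz.
40.4 kHz mod fs = 20.1 kHz.
20.1 kHz > fs/2 = 10.15 kHz, folds to fs − 20.1 kHz = 0.2 kHz.
Distinct values: {0.2 kHz, 0.5 kHz, 3 kHz, 7.6 kHz}.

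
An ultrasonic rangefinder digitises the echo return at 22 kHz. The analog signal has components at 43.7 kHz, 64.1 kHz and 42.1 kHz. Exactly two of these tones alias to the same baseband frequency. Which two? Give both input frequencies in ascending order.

fs/2 = 11 kHz.
43.7 kHz mod fs = 21.7 kHz.
21.7 kHz > fs/2 = 11 kHz, folds to fs − 21.7 kHz = 0.3 kHz.
64.1 kHz mod fs = 20.1 kHz.
20.1 kHz > fs/2 = 11 kHz, folds to fs − 20.1 kHz = 1.9 kHz.
42.1 kHz mod fs = 20.1 kHz.
20.1 kHz > fs/2 = 11 kHz, folds to fs − 20.1 kHz = 1.9 kHz.
42.1 kHz and 64.1 kHz both map to 1.9 kHz.

42.1 kHz, 64.1 kHz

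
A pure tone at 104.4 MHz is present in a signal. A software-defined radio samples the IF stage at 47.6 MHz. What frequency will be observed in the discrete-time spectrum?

9.2 MHz

104.4 MHz mod fs = 9.2 MHz.
9.2 MHz ≤ fs/2 = 23.8 MHz, appears at 9.2 MHz.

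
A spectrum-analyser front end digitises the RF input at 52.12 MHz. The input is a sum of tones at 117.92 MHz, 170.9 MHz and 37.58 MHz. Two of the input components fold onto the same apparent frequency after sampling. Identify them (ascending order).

fs/2 = 26.06 MHz.
117.92 MHz mod fs = 13.68 MHz.
13.68 MHz ≤ fs/2 = 26.06 MHz, appears at 13.68 MHz.
170.9 MHz mod fs = 14.54 MHz.
14.54 MHz ≤ fs/2 = 26.06 MHz, appears at 14.54 MHz.
37.58 MHz > fs/2 = 26.06 MHz, folds to fs − 37.58 MHz = 14.54 MHz.
37.58 MHz and 170.9 MHz both map to 14.54 MHz.

37.58 MHz, 170.9 MHz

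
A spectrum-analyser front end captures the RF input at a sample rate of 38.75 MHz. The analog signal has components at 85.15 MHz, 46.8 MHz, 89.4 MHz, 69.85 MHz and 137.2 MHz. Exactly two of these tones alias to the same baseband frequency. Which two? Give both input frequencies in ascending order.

fs/2 = 19.375 MHz.
85.15 MHz mod fs = 7.65 MHz.
7.65 MHz ≤ fs/2 = 19.375 MHz, appears at 7.65 MHz.
46.8 MHz mod fs = 8.05 MHz.
8.05 MHz ≤ fs/2 = 19.375 MHz, appears at 8.05 MHz.
89.4 MHz mod fs = 11.9 MHz.
11.9 MHz ≤ fs/2 = 19.375 MHz, appears at 11.9 MHz.
69.85 MHz mod fs = 31.1 MHz.
31.1 MHz > fs/2 = 19.375 MHz, folds to fs − 31.1 MHz = 7.65 MHz.
137.2 MHz mod fs = 20.95 MHz.
20.95 MHz > fs/2 = 19.375 MHz, folds to fs − 20.95 MHz = 17.8 MHz.
69.85 MHz and 85.15 MHz both map to 7.65 MHz.

69.85 MHz, 85.15 MHz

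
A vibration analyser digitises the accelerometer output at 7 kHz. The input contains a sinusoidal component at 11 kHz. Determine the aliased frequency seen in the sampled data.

3 kHz

11 kHz mod fs = 4 kHz.
4 kHz > fs/2 = 3.5 kHz, folds to fs − 4 kHz = 3 kHz.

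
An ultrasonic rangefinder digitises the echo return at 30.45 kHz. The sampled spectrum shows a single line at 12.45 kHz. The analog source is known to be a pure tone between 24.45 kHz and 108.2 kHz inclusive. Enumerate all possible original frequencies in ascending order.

Frequencies that alias to 12.45 kHz are k·fs ± 12.45 kHz for integer k ≥ 0.
k=0: 12.45 kHz.
k=1: 18 kHz, 42.9 kHz.
k=2: 48.45 kHz, 73.35 kHz.
k=3: 78.9 kHz, 103.8 kHz.
k=4: 109.35 kHz, 134.25 kHz.
Within [24.45 kHz, 108.2 kHz]: 42.9 kHz, 48.45 kHz, 73.35 kHz, 78.9 kHz, 103.8 kHz.

42.9 kHz, 48.45 kHz, 73.35 kHz, 78.9 kHz, 103.8 kHz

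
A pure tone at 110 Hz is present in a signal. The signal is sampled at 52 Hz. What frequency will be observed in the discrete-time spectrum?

6 Hz

110 Hz mod fs = 6 Hz.
6 Hz ≤ fs/2 = 26 Hz, appears at 6 Hz.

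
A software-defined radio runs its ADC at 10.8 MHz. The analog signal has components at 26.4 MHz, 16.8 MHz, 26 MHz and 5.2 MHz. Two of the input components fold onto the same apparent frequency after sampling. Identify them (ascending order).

fs/2 = 5.4 MHz.
26.4 MHz mod fs = 4.8 MHz.
4.8 MHz ≤ fs/2 = 5.4 MHz, appears at 4.8 MHz.
16.8 MHz mod fs = 6 MHz.
6 MHz > fs/2 = 5.4 MHz, folds to fs − 6 MHz = 4.8 MHz.
26 MHz mod fs = 4.4 MHz.
4.4 MHz ≤ fs/2 = 5.4 MHz, appears at 4.4 MHz.
5.2 MHz ≤ fs/2 = 5.4 MHz, passes unchanged.
16.8 MHz and 26.4 MHz both map to 4.8 MHz.

16.8 MHz, 26.4 MHz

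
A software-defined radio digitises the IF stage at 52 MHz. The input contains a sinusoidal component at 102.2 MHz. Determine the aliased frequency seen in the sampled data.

102.2 MHz mod fs = 50.2 MHz.
50.2 MHz > fs/2 = 26 MHz, folds to fs − 50.2 MHz = 1.8 MHz.

1.8 MHz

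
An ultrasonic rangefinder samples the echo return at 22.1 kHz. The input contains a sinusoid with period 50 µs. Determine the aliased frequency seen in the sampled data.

2.1 kHz

T = 50 µs → f = 1/T = 20 kHz.
20 kHz > fs/2 = 11.05 kHz, folds to fs − 20 kHz = 2.1 kHz.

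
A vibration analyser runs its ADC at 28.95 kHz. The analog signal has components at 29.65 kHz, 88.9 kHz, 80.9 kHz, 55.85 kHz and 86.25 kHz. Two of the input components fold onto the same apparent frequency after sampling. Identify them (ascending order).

fs/2 = 14.475 kHz.
29.65 kHz mod fs = 0.7 kHz.
0.7 kHz ≤ fs/2 = 14.475 kHz, appears at 0.7 kHz.
88.9 kHz mod fs = 2.05 kHz.
2.05 kHz ≤ fs/2 = 14.475 kHz, appears at 2.05 kHz.
80.9 kHz mod fs = 23 kHz.
23 kHz > fs/2 = 14.475 kHz, folds to fs − 23 kHz = 5.95 kHz.
55.85 kHz mod fs = 26.9 kHz.
26.9 kHz > fs/2 = 14.475 kHz, folds to fs − 26.9 kHz = 2.05 kHz.
86.25 kHz mod fs = 28.35 kHz.
28.35 kHz > fs/2 = 14.475 kHz, folds to fs − 28.35 kHz = 0.6 kHz.
55.85 kHz and 88.9 kHz both map to 2.05 kHz.

55.85 kHz, 88.9 kHz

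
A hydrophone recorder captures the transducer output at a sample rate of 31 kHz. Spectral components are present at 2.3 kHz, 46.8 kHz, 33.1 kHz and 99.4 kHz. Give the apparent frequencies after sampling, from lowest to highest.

2.1 kHz, 2.3 kHz, 6.4 kHz, 15.2 kHz

fs/2 = 15.5 kHz.
2.3 kHz ≤ fs/2 = 15.5 kHz, passes unchanged.
46.8 kHz mod fs = 15.8 kHz.
15.8 kHz > fs/2 = 15.5 kHz, folds to fs − 15.8 kHz = 15.2 kHz.
33.1 kHz mod fs = 2.1 kHz.
2.1 kHz ≤ fs/2 = 15.5 kHz, appears at 2.1 kHz.
99.4 kHz mod fs = 6.4 kHz.
6.4 kHz ≤ fs/2 = 15.5 kHz, appears at 6.4 kHz.
Distinct values: {2.1 kHz, 2.3 kHz, 6.4 kHz, 15.2 kHz}.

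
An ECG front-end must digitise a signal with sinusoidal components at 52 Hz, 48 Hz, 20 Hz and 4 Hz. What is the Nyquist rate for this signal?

Highest-frequency component: 52 Hz.
Nyquist rate = 2 × 52 Hz = 104 Hz.

104 Hz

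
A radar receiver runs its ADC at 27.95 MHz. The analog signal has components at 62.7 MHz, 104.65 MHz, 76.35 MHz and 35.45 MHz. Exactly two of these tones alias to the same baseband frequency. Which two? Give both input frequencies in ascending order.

35.45 MHz, 76.35 MHz

fs/2 = 13.975 MHz.
62.7 MHz mod fs = 6.8 MHz.
6.8 MHz ≤ fs/2 = 13.975 MHz, appears at 6.8 MHz.
104.65 MHz mod fs = 20.8 MHz.
20.8 MHz > fs/2 = 13.975 MHz, folds to fs − 20.8 MHz = 7.15 MHz.
76.35 MHz mod fs = 20.45 MHz.
20.45 MHz > fs/2 = 13.975 MHz, folds to fs − 20.45 MHz = 7.5 MHz.
35.45 MHz mod fs = 7.5 MHz.
7.5 MHz ≤ fs/2 = 13.975 MHz, appears at 7.5 MHz.
35.45 MHz and 76.35 MHz both map to 7.5 MHz.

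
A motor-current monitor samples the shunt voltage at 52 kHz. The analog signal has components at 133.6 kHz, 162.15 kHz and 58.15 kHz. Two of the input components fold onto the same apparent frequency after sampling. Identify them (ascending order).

58.15 kHz, 162.15 kHz

fs/2 = 26 kHz.
133.6 kHz mod fs = 29.6 kHz.
29.6 kHz > fs/2 = 26 kHz, folds to fs − 29.6 kHz = 22.4 kHz.
162.15 kHz mod fs = 6.15 kHz.
6.15 kHz ≤ fs/2 = 26 kHz, appears at 6.15 kHz.
58.15 kHz mod fs = 6.15 kHz.
6.15 kHz ≤ fs/2 = 26 kHz, appears at 6.15 kHz.
58.15 kHz and 162.15 kHz both map to 6.15 kHz.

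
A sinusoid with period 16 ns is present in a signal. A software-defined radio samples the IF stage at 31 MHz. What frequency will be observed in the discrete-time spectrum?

0.5 MHz

T = 16 ns → f = 1/T = 62.5 MHz.
62.5 MHz mod fs = 0.5 MHz.
0.5 MHz ≤ fs/2 = 15.5 MHz, appears at 0.5 MHz.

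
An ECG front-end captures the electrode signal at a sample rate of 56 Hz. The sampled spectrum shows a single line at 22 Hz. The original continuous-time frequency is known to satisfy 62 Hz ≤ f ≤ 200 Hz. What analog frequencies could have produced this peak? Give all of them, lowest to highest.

78 Hz, 90 Hz, 134 Hz, 146 Hz, 190 Hz

Frequencies that alias to 22 Hz are k·fs ± 22 Hz for integer k ≥ 0.
k=0: 22 Hz.
k=1: 34 Hz, 78 Hz.
k=2: 90 Hz, 134 Hz.
k=3: 146 Hz, 190 Hz.
k=4: 202 Hz, 246 Hz.
Within [62 Hz, 200 Hz]: 78 Hz, 90 Hz, 134 Hz, 146 Hz, 190 Hz.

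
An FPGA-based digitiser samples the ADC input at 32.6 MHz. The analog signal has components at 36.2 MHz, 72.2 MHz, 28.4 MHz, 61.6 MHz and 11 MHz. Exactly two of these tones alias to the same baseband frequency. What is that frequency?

3.6 MHz

fs/2 = 16.3 MHz.
36.2 MHz mod fs = 3.6 MHz.
3.6 MHz ≤ fs/2 = 16.3 MHz, appears at 3.6 MHz.
72.2 MHz mod fs = 7 MHz.
7 MHz ≤ fs/2 = 16.3 MHz, appears at 7 MHz.
28.4 MHz > fs/2 = 16.3 MHz, folds to fs − 28.4 MHz = 4.2 MHz.
61.6 MHz mod fs = 29 MHz.
29 MHz > fs/2 = 16.3 MHz, folds to fs − 29 MHz = 3.6 MHz.
11 MHz ≤ fs/2 = 16.3 MHz, passes unchanged.
36.2 MHz and 61.6 MHz both map to 3.6 MHz.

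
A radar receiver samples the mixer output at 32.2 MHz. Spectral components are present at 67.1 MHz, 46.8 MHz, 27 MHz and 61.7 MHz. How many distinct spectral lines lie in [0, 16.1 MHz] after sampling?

fs/2 = 16.1 MHz.
67.1 MHz mod fs = 2.7 MHz.
2.7 MHz ≤ fs/2 = 16.1 MHz, appears at 2.7 MHz.
46.8 MHz mod fs = 14.6 MHz.
14.6 MHz ≤ fs/2 = 16.1 MHz, appears at 14.6 MHz.
27 MHz > fs/2 = 16.1 MHz, folds to fs − 27 MHz = 5.2 MHz.
61.7 MHz mod fs = 29.5 MHz.
29.5 MHz > fs/2 = 16.1 MHz, folds to fs − 29.5 MHz = 2.7 MHz.
Distinct values: {2.7 MHz, 5.2 MHz, 14.6 MHz} → 3.

3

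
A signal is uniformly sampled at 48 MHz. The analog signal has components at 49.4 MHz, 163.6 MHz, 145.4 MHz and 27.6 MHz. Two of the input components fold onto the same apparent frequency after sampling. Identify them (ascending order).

49.4 MHz, 145.4 MHz

fs/2 = 24 MHz.
49.4 MHz mod fs = 1.4 MHz.
1.4 MHz ≤ fs/2 = 24 MHz, appears at 1.4 MHz.
163.6 MHz mod fs = 19.6 MHz.
19.6 MHz ≤ fs/2 = 24 MHz, appears at 19.6 MHz.
145.4 MHz mod fs = 1.4 MHz.
1.4 MHz ≤ fs/2 = 24 MHz, appears at 1.4 MHz.
27.6 MHz > fs/2 = 24 MHz, folds to fs − 27.6 MHz = 20.4 MHz.
49.4 MHz and 145.4 MHz both map to 1.4 MHz.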